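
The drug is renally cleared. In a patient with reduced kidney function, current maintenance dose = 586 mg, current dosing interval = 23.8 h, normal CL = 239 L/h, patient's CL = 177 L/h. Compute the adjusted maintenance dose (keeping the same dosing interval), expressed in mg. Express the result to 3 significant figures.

434 mg

To keep the same average steady-state level, dosing rate must scale with clearance.
CL ratio = 177 / 239 = 0.7406
New dose (same interval) = 586 × 0.7406 = 434.0 mg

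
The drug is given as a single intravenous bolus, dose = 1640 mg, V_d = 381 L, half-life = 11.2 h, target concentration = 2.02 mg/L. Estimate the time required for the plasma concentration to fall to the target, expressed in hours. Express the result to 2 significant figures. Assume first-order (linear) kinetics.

12 h

C₀ = Dose / Vd = 1640 / 381 = 4.304 mg/L
k = ln2 / t½ = 0.693147 / 11.2 = 0.06189 h⁻¹
t = ln(C₀ / C) / k = ln(4.304 / 2.02) / 0.06189
  = ln(2.131) / 0.06189 = 0.7566 / 0.06189 = 12.22 h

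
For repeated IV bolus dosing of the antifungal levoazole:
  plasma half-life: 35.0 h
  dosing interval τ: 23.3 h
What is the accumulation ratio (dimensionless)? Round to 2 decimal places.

2.71

k = ln2 / t½ = 0.693147 / 35.0 = 0.01980 h⁻¹
e^(−kτ) = e^(−0.01980 × 23.3) = 0.6304
Accumulation ratio R = 1 / (1 − e^(−kτ)) = 1 / (1 − 0.6304) = 2.706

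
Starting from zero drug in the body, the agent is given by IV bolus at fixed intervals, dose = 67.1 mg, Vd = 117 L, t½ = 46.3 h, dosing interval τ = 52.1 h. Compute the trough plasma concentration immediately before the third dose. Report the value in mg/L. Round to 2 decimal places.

C₀ per dose = Dose / Vd = 67.1 / 117 = 0.5735 mg/L
k = ln2 / t½ = 0.693147 / 46.3 = 0.01497 h⁻¹
Fraction remaining after one interval: r = e^(−kτ) = e^(−0.01497 × 52.1) = 0.4584
Before dose 3, 2 doses have been given (aged 1τ, 2τ).
C_trough = C₀ × (r + r²) = 0.5735 × (0.4584 + 0.2101) = 0.3834 mg/L

0.38 mg/L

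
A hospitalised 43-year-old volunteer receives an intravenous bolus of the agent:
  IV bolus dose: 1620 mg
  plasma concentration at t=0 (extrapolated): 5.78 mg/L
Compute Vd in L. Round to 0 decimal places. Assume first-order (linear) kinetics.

Vd = Dose / C₀ = 1620 / 5.78 = 280.3 L

280 L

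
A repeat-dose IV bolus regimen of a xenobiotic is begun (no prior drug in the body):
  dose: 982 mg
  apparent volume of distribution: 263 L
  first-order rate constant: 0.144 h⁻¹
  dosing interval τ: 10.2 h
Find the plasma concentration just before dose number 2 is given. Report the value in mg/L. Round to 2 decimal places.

0.86 mg/L

C₀ per dose = Dose / Vd = 982 / 263 = 3.734 mg/L
Fraction remaining after one interval: r = e^(−kτ) = e^(−0.1440 × 10.2) = 0.2302
Before dose 2, 1 dose has been given (aged 1τ).
C_trough = C₀ × r = 3.734 × 0.2302 = 0.8596 mg/L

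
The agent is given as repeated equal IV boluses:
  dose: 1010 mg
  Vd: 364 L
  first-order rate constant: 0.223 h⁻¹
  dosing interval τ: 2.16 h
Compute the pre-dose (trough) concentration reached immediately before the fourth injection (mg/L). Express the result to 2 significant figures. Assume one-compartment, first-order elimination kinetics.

3.4 mg/L

C₀ per dose = Dose / Vd = 1010 / 364 = 2.775 mg/L
Fraction remaining after one interval: r = e^(−kτ) = e^(−0.2230 × 2.16) = 0.6177
Before dose 4, 3 doses have been given (aged 1τ, 2τ, 3τ).
C_trough = C₀ × (r + r² + … + r^3) = C₀ × r(1−r^3)/(1−r)
        = 2.775 × 0.6177 × (1 − 0.2357) / (1 − 0.6177) = 3.427 mg/L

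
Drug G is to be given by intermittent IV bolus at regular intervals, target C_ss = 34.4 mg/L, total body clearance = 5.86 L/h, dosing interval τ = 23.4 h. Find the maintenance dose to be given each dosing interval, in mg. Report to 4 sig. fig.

At steady state, Dose/τ = Css × CL.
Dose = Css × CL × τ = 34.4 × 5.860 × 23.4 = 4717 mg

4717 mg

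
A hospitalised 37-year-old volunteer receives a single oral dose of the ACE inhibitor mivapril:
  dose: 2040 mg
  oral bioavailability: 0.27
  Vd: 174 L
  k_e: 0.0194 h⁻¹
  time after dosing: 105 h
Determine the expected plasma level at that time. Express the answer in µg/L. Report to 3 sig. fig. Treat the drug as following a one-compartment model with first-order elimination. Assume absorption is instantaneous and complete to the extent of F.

Amount reaching circulation = F × Dose = 0.27 × 2040 = 550.8 mg
C₀ = F·Dose / Vd = 550.8 / 174 = 3.166 mg/L
C = C₀ · e^(−k·t) = 3.166 × e^(−0.01940 × 105)
  = 3.166 × 0.1304 = 0.4128 mg/L
Convert: 0.4128 mg/L × 1000 = 412.8 µg/L

413 µg/L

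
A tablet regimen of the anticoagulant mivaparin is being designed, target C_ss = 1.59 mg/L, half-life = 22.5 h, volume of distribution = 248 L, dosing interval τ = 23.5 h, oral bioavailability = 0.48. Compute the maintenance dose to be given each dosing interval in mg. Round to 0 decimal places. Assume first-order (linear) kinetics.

595 mg

k = ln2 / t½ = 0.693147 / 22.5 = 0.03081 h⁻¹
CL = k × Vd = 0.03081 × 248 = 7.641 L/h
At steady state, F × (Dose/τ) = Css × CL.
Dose = Css × CL × τ / F = 1.59 × 7.641 × 23.5 / 0.48 = 594.8 mg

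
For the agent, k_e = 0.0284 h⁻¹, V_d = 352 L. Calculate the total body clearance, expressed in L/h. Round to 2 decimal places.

10.00 L/h

CL = k × Vd = 0.0284 × 352 = 9.997 L/h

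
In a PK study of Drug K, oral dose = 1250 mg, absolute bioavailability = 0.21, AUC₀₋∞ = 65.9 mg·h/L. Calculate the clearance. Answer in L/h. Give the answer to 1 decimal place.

CL = F·Dose / AUC = 0.21 × 1250 / 65.9 = 3.983 L/h

4.0 L/h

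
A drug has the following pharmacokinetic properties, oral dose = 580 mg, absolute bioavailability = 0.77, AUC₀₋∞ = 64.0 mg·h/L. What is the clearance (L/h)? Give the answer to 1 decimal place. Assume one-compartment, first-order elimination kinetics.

CL = F·Dose / AUC = 0.77 × 580 / 64.0 = 6.978 L/h

7.0 L/h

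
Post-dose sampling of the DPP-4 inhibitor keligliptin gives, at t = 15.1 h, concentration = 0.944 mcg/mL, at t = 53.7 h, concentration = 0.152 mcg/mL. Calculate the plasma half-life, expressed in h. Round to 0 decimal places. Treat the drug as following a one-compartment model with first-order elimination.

k = ln(C₁/C₂) / (t₂ − t₁) = ln(0.944/0.152) / (53.7 − 15.1)
  = 1.826 / 38.60 = 0.04731 h⁻¹
t½ = ln2 / k = 0.693147 / 0.04731 = 14.65 h

15 h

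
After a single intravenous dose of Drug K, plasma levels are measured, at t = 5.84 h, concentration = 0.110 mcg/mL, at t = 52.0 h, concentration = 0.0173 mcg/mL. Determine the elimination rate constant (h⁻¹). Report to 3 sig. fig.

0.0401 h⁻¹

k = ln(C₁/C₂) / (t₂ − t₁) = ln(0.110/0.0173) / (52.0 − 5.84)
  = 1.850 / 46.16 = 0.04008 h⁻¹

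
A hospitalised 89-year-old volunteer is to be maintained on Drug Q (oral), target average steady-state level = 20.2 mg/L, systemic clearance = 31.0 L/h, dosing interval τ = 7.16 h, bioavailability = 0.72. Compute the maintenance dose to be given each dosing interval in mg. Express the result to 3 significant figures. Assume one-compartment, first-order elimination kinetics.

At steady state, F × (Dose/τ) = Css × CL.
Dose = Css × CL × τ / F = 20.2 × 31.00 × 7.16 / 0.72 = 6227 mg

6230 mg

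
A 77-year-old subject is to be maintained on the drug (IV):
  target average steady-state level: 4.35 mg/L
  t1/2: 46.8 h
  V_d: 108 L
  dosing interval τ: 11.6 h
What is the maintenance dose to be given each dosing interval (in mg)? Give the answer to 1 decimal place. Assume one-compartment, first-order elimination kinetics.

80.7 mg

k = ln2 / t½ = 0.693147 / 46.8 = 0.01481 h⁻¹
CL = k × Vd = 0.01481 × 108 = 1.599 L/h
At steady state, Dose/τ = Css × CL.
Dose = Css × CL × τ = 4.35 × 1.599 × 11.6 = 80.69 mg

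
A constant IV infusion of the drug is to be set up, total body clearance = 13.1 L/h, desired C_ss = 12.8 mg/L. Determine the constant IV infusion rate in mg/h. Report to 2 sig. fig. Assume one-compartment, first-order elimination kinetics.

170 mg/h

At steady state, infusion rate R₀ = Css × CL = 12.8 × 13.10 = 167.7 mg/h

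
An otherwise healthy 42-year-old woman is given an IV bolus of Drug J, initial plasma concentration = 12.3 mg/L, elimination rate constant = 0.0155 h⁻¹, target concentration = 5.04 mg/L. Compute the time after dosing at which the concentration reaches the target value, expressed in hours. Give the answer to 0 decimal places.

58 h

t = ln(C₀ / C) / k = ln(12.30 / 5.04) / 0.01550
  = ln(2.440) / 0.01550 = 0.8920 / 0.01550 = 57.55 h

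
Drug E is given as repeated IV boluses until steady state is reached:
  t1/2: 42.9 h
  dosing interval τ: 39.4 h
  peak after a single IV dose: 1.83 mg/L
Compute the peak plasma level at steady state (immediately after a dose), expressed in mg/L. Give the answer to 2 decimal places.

k = ln2 / t½ = 0.693147 / 42.9 = 0.01616 h⁻¹
e^(−kτ) = e^(−0.01616 × 39.4) = 0.5290
Accumulation ratio R = 1 / (1 − e^(−kτ)) = 1 / (1 − 0.5290) = 2.123
Steady-state peak = C₀ × R = 1.83 × 2.123 = 3.885 mg/L

3.89 mg/L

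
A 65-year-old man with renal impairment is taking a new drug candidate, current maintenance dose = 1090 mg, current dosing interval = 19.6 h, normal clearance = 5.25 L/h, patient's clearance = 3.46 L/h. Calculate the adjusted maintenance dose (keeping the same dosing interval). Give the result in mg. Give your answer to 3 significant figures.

718 mg

To keep the same average steady-state level, dosing rate must scale with clearance.
CL ratio = 3.46 / 5.25 = 0.6590
New dose (same interval) = 1090 × 0.6590 = 718.3 mg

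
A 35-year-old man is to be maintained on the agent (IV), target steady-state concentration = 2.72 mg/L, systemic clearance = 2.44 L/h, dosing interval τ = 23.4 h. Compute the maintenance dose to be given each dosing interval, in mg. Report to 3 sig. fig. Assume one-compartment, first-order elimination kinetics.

At steady state, Dose/τ = Css × CL.
Dose = Css × CL × τ = 2.72 × 2.440 × 23.4 = 155.3 mg

155 mg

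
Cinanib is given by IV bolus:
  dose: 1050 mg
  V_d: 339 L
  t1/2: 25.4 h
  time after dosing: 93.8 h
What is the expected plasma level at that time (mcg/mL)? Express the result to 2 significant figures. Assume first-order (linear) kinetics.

C₀ = Dose / Vd = 1050 / 339 = 3.097 mg/L
k = ln2 / t½ = 0.693147 / 25.4 = 0.02729 h⁻¹
C = C₀ · e^(−k·t) = 3.097 × e^(−0.02729 × 93.8)
  = 3.097 × 0.07732 = 0.2395 mg/L
(0.2395 mg/L = 0.2395 mcg/mL)

0.24 mcg/mL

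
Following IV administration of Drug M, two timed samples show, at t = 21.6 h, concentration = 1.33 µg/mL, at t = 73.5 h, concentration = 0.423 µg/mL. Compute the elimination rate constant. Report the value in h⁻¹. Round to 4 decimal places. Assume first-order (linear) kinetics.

0.0221 h⁻¹

k = ln(C₁/C₂) / (t₂ − t₁) = ln(1.33/0.423) / (73.5 − 21.6)
  = 1.146 / 51.90 = 0.02208 h⁻¹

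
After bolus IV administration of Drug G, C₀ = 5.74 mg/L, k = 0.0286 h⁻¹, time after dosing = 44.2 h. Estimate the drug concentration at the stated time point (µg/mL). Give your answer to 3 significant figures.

C = C₀ · e^(−k·t) = 5.740 × e^(−0.02860 × 44.2)
  = 5.740 × 0.2825 = 1.622 mg/L
(1.622 mg/L = 1.622 µg/mL)

1.62 µg/mL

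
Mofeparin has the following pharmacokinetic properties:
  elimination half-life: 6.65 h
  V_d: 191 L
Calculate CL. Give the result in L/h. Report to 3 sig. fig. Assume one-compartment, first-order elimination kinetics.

19.9 L/h

k = ln2 / t½ = 0.693147 / 6.65 = 0.1042 h⁻¹
CL = k × Vd = 0.1042 × 191 = 19.90 L/h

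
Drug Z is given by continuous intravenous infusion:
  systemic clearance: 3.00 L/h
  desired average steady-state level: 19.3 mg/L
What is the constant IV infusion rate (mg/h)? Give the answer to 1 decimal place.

At steady state, infusion rate R₀ = Css × CL = 19.3 × 3.000 = 57.90 mg/h

57.9 mg/h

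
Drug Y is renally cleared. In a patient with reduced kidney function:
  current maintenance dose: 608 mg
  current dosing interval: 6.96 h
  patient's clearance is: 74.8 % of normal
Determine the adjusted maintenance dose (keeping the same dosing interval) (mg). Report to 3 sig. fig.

455 mg

To keep the same average steady-state level, dosing rate must scale with clearance.
CL ratio = 74.8 / 100 = 0.7480
New dose (same interval) = 608 × 0.7480 = 454.8 mg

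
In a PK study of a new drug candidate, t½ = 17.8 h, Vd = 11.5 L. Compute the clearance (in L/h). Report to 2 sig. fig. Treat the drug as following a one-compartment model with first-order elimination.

0.45 L/h

k = ln2 / t½ = 0.693147 / 17.8 = 0.03894 h⁻¹
CL = k × Vd = 0.03894 × 11.5 = 0.4478 L/h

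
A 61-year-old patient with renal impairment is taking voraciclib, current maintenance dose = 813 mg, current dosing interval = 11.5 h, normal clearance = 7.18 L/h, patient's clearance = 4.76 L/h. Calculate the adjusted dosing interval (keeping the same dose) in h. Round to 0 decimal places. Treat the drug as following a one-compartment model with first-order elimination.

17 h

To keep the same average steady-state level, dosing rate must scale with clearance.
CL ratio = 4.76 / 7.18 = 0.6630
New interval (same dose) = 11.5 / 0.6630 = 17.35 h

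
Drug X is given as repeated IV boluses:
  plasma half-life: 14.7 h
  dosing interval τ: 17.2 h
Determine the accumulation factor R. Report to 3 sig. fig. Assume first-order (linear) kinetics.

1.80

k = ln2 / t½ = 0.693147 / 14.7 = 0.04715 h⁻¹
e^(−kτ) = e^(−0.04715 × 17.2) = 0.4444
Accumulation ratio R = 1 / (1 − e^(−kτ)) = 1 / (1 − 0.4444) = 1.800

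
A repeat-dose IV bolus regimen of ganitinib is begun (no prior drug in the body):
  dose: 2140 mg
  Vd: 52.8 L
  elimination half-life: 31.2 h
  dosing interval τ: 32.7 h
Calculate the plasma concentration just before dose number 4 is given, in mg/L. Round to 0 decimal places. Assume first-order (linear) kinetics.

34 mg/L

C₀ per dose = Dose / Vd = 2140 / 52.8 = 40.53 mg/L
k = ln2 / t½ = 0.693147 / 31.2 = 0.02222 h⁻¹
Fraction remaining after one interval: r = e^(−kτ) = e^(−0.02222 × 32.7) = 0.4836
Before dose 4, 3 doses have been given (aged 1τ, 2τ, 3τ).
C_trough = C₀ × (r + r² + … + r^3) = C₀ × r(1−r^3)/(1−r)
        = 40.53 × 0.4836 × (1 − 0.1131) / (1 − 0.4836) = 33.66 mg/L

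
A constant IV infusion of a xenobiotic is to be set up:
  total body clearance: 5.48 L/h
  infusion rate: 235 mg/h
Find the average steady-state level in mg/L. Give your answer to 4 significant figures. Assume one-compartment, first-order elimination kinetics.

At steady state Css = R₀ / CL = 235 / 5.480 = 42.88 mg/L

42.88 mg/L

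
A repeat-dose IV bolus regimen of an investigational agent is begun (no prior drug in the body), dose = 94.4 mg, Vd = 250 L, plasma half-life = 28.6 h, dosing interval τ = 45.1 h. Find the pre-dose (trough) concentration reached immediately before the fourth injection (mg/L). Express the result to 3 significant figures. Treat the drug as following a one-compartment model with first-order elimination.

0.183 mg/L

C₀ per dose = Dose / Vd = 94.4 / 250 = 0.3776 mg/L
k = ln2 / t½ = 0.693147 / 28.6 = 0.02424 h⁻¹
Fraction remaining after one interval: r = e^(−kτ) = e^(−0.02424 × 45.1) = 0.3351
Before dose 4, 3 doses have been given (aged 1τ, 2τ, 3τ).
C_trough = C₀ × (r + r² + … + r^3) = C₀ × r(1−r^3)/(1−r)
        = 0.3776 × 0.3351 × (1 − 0.03763) / (1 − 0.3351) = 0.1831 mg/L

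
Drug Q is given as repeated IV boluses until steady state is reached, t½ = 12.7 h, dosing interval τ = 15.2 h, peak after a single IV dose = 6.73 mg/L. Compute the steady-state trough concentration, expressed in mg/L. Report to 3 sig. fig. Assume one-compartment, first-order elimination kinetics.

5.21 mg/L

k = ln2 / t½ = 0.693147 / 12.7 = 0.05458 h⁻¹
e^(−kτ) = e^(−0.05458 × 15.2) = 0.4362
Accumulation ratio R = 1 / (1 − e^(−kτ)) = 1 / (1 − 0.4362) = 1.774
Steady-state trough = C₀ × R × e^(−kτ) = 6.73 × 1.774 × 0.4362 = 5.208 mg/L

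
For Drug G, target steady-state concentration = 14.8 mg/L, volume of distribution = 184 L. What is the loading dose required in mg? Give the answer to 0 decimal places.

LD = Css × Vd = 14.8 × 184 = 2723 mg

2723 mg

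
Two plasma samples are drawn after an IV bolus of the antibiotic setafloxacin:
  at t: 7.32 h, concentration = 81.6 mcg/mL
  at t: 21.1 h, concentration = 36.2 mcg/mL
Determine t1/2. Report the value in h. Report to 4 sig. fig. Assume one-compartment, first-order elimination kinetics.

11.75 h

k = ln(C₁/C₂) / (t₂ − t₁) = ln(81.6/36.2) / (21.1 − 7.32)
  = 0.8128 / 13.78 = 0.05898 h⁻¹
t½ = ln2 / k = 0.693147 / 0.05898 = 11.75 h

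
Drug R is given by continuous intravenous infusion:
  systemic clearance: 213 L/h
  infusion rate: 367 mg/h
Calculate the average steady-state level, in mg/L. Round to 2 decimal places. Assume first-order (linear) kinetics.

At steady state Css = R₀ / CL = 367 / 213.0 = 1.723 mg/L

1.72 mg/L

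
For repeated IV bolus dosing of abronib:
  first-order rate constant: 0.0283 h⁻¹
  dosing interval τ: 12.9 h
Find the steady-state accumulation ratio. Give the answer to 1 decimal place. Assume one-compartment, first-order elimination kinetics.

3.3

e^(−kτ) = e^(−0.02830 × 12.9) = 0.6941
Accumulation ratio R = 1 / (1 − e^(−kτ)) = 1 / (1 − 0.6941) = 3.269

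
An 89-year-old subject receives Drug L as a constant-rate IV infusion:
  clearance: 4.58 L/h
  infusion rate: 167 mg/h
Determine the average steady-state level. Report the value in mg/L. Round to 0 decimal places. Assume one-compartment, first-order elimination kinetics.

At steady state Css = R₀ / CL = 167 / 4.580 = 36.46 mg/L

36 mg/L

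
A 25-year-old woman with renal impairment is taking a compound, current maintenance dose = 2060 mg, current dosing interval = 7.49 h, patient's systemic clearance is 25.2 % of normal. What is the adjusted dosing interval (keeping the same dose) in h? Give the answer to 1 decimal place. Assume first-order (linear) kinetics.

29.7 h

To keep the same average steady-state level, dosing rate must scale with clearance.
CL ratio = 25.2 / 100 = 0.2520
New interval (same dose) = 7.49 / 0.2520 = 29.72 h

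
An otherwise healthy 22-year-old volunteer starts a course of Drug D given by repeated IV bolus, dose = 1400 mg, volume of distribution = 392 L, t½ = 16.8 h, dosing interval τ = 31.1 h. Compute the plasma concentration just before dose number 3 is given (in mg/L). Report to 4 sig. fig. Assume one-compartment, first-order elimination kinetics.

1.264 mg/L

C₀ per dose = Dose / Vd = 1400 / 392 = 3.571 mg/L
k = ln2 / t½ = 0.693147 / 16.8 = 0.04126 h⁻¹
Fraction remaining after one interval: r = e^(−kτ) = e^(−0.04126 × 31.1) = 0.2772
Before dose 3, 2 doses have been given (aged 1τ, 2τ).
C_trough = C₀ × (r + r²) = 3.571 × (0.2772 + 0.07684) = 1.264 mg/L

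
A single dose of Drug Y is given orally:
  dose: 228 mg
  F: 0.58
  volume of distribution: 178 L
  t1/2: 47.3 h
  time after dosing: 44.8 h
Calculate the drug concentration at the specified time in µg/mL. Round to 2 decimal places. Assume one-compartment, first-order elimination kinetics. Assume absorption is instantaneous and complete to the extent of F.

Amount reaching circulation = F × Dose = 0.58 × 228.0 = 132.2 mg
C₀ = F·Dose / Vd = 132.2 / 178 = 0.7427 mg/L
k = ln2 / t½ = 0.693147 / 47.3 = 0.01465 h⁻¹
C = C₀ · e^(−k·t) = 0.7427 × e^(−0.01465 × 44.8)
  = 0.7427 × 0.5188 = 0.3853 mg/L
(0.3853 mg/L = 0.3853 µg/mL)

0.39 µg/mL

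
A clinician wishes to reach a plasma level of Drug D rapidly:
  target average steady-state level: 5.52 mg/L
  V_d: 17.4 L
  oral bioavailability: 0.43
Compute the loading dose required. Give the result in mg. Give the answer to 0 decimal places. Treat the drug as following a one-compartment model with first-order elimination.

LD = Css × Vd / F = 5.52 × 17.4 / 0.43 = 223.4 mg

223 mg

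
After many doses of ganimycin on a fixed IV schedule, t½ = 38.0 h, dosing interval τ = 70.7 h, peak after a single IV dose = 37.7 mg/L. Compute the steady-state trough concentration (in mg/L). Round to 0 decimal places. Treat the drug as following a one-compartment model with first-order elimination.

k = ln2 / t½ = 0.693147 / 38.0 = 0.01824 h⁻¹
e^(−kτ) = e^(−0.01824 × 70.7) = 0.2754
Accumulation ratio R = 1 / (1 − e^(−kτ)) = 1 / (1 − 0.2754) = 1.380
Steady-state trough = C₀ × R × e^(−kτ) = 37.7 × 1.380 × 0.2754 = 14.33 mg/L

14 mg/L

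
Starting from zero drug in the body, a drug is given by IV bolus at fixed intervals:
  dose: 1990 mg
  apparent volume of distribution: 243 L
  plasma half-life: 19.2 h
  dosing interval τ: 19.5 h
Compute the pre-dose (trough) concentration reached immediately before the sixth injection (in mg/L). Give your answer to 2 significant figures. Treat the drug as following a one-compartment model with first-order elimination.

C₀ per dose = Dose / Vd = 1990 / 243 = 8.189 mg/L
k = ln2 / t½ = 0.693147 / 19.2 = 0.03610 h⁻¹
Fraction remaining after one interval: r = e^(−kτ) = e^(−0.03610 × 19.5) = 0.4946
Before dose 6, 5 doses have been given (aged 1τ, 2τ, 3τ, 4τ, 5τ).
C_trough = C₀ × (r + r² + … + r^5) = C₀ × r(1−r^5)/(1−r)
        = 8.189 × 0.4946 × (1 − 0.02960) / (1 − 0.4946) = 7.777 mg/L

7.8 mg/L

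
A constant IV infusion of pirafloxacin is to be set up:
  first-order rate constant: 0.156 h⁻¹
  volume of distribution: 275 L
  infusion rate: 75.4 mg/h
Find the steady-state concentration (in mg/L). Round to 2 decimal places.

CL = k × Vd = 0.1560 × 275 = 42.90 L/h
At steady state Css = R₀ / CL = 75.4 / 42.90 = 1.758 mg/L

1.76 mg/L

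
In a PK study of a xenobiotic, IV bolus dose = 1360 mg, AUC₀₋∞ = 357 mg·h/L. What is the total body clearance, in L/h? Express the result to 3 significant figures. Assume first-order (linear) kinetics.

CL = Dose / AUC = 1360 / 357 = 3.810 L/h

3.81 L/h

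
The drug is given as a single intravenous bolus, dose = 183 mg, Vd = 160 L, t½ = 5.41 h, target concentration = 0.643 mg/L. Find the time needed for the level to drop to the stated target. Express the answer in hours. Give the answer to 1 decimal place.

C₀ = Dose / Vd = 183.0 / 160 = 1.144 mg/L
k = ln2 / t½ = 0.693147 / 5.41 = 0.1281 h⁻¹
t = ln(C₀ / C) / k = ln(1.144 / 0.643) / 0.1281
  = ln(1.779) / 0.1281 = 0.5761 / 0.1281 = 4.497 h

4.5 h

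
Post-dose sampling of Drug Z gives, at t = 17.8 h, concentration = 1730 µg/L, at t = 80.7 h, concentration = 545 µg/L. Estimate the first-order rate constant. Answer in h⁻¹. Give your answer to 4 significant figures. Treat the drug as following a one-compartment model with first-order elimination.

0.01836 h⁻¹

k = ln(C₁/C₂) / (t₂ − t₁) = ln(1730/545) / (80.7 − 17.8)
  = 1.155 / 62.90 = 0.01836 h⁻¹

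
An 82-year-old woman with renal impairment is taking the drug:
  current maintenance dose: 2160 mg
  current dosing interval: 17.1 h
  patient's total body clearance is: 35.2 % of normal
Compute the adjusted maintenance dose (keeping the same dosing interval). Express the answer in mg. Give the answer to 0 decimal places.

760 mg

To keep the same average steady-state level, dosing rate must scale with clearance.
CL ratio = 35.2 / 100 = 0.3520
New dose (same interval) = 2160 × 0.3520 = 760.3 mg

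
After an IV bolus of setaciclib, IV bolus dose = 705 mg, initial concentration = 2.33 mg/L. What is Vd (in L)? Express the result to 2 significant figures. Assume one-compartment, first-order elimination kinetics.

300 L

Vd = Dose / C₀ = 705.0 / 2.33 = 302.6 L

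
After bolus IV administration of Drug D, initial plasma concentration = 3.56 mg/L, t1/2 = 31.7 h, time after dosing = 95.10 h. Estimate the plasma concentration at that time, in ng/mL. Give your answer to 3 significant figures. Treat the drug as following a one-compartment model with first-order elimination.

445 ng/mL

k = ln2 / t½ = 0.693147 / 31.7 = 0.02187 h⁻¹
t / t½ = 95.10 / 31.7 = 3 half-lives
C = C₀ × (1/2)^3 = 3.560 × 0.1250 = 0.4450 mg/L
Convert: 0.4450 mg/L × 1000 = 445.0 ng/mL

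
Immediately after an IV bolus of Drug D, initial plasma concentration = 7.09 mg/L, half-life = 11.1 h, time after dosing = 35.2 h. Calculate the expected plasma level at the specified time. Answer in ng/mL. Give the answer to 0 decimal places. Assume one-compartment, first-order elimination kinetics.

k = ln2 / t½ = 0.693147 / 11.1 = 0.06245 h⁻¹
C = C₀ · e^(−k·t) = 7.090 × e^(−0.06245 × 35.2)
  = 7.090 × 0.1110 = 0.7870 mg/L
Convert: 0.7870 mg/L × 1000 = 787.0 ng/mL

787 ng/mL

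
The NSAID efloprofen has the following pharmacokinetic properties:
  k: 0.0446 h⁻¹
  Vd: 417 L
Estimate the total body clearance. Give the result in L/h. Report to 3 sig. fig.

CL = k × Vd = 0.0446 × 417 = 18.60 L/h

18.6 L/h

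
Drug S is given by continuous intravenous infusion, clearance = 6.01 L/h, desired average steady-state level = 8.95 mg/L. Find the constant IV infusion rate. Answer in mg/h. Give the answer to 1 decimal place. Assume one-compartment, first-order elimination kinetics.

53.8 mg/h

At steady state, infusion rate R₀ = Css × CL = 8.95 × 6.010 = 53.79 mg/h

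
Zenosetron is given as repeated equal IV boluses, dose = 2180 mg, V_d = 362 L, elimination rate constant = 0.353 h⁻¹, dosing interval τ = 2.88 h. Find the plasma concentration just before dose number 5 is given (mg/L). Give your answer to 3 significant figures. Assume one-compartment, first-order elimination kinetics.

C₀ per dose = Dose / Vd = 2180 / 362 = 6.022 mg/L
Fraction remaining after one interval: r = e^(−kτ) = e^(−0.3530 × 2.88) = 0.3618
Before dose 5, 4 doses have been given (aged 1τ, 2τ, 3τ, 4τ).
C_trough = C₀ × (r + r² + … + r^4) = C₀ × r(1−r^4)/(1−r)
        = 6.022 × 0.3618 × (1 − 0.01713) / (1 − 0.3618) = 3.355 mg/L

3.36 mg/L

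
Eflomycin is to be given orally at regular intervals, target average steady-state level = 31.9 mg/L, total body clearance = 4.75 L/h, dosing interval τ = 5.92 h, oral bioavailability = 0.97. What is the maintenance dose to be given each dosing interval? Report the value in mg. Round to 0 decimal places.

At steady state, F × (Dose/τ) = Css × CL.
Dose = Css × CL × τ / F = 31.9 × 4.750 × 5.92 / 0.97 = 924.8 mg

925 mg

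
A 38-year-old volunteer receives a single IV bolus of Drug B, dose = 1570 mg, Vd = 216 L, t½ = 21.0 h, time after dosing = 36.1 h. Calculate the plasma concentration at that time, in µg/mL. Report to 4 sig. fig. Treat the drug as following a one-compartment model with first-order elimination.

C₀ = Dose / Vd = 1570 / 216 = 7.269 mg/L
k = ln2 / t½ = 0.693147 / 21.0 = 0.03301 h⁻¹
C = C₀ · e^(−k·t) = 7.269 × e^(−0.03301 × 36.1)
  = 7.269 × 0.3037 = 2.208 mg/L
(2.208 mg/L = 2.208 µg/mL)

2.208 µg/mL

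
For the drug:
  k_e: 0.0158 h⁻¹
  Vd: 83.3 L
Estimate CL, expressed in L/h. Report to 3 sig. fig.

1.32 L/h

CL = k × Vd = 0.0158 × 83.3 = 1.316 L/h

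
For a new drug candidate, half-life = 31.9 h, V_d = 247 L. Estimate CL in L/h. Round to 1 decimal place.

5.4 L/h

k = ln2 / t½ = 0.693147 / 31.9 = 0.02173 h⁻¹
CL = k × Vd = 0.02173 × 247 = 5.367 L/h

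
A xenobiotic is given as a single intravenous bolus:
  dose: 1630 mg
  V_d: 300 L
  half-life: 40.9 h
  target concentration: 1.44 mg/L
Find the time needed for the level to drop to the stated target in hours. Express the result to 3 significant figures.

C₀ = Dose / Vd = 1630 / 300 = 5.433 mg/L
k = ln2 / t½ = 0.693147 / 40.9 = 0.01695 h⁻¹
t = ln(C₀ / C) / k = ln(5.433 / 1.44) / 0.01695
  = ln(3.773) / 0.01695 = 1.328 / 0.01695 = 78.35 h

78.4 h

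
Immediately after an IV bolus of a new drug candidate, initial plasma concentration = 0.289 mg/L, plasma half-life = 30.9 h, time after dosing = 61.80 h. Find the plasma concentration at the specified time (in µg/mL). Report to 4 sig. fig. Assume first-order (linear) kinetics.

k = ln2 / t½ = 0.693147 / 30.9 = 0.02243 h⁻¹
t / t½ = 61.80 / 30.9 = 2 half-lives
C = C₀ × (1/2)^2 = 0.2890 × 0.2500 = 0.07225 mg/L
(0.07225 mg/L = 0.07225 µg/mL)

0.07225 µg/mL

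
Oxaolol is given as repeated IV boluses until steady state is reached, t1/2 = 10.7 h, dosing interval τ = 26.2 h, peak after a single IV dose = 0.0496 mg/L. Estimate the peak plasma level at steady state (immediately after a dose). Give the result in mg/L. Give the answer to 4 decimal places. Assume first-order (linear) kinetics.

k = ln2 / t½ = 0.693147 / 10.7 = 0.06478 h⁻¹
e^(−kτ) = e^(−0.06478 × 26.2) = 0.1832
Accumulation ratio R = 1 / (1 − e^(−kτ)) = 1 / (1 − 0.1832) = 1.224
Steady-state peak = C₀ × R = 0.0496 × 1.224 = 0.06071 mg/L

0.0607 mg/L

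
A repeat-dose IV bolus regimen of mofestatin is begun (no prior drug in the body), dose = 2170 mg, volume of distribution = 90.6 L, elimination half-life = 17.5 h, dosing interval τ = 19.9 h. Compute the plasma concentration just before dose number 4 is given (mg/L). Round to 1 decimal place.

18.1 mg/L

C₀ per dose = Dose / Vd = 2170 / 90.6 = 23.95 mg/L
k = ln2 / t½ = 0.693147 / 17.5 = 0.03961 h⁻¹
Fraction remaining after one interval: r = e^(−kτ) = e^(−0.03961 × 19.9) = 0.4546
Before dose 4, 3 doses have been given (aged 1τ, 2τ, 3τ).
C_trough = C₀ × (r + r² + … + r^3) = C₀ × r(1−r^3)/(1−r)
        = 23.95 × 0.4546 × (1 − 0.09395) / (1 − 0.4546) = 18.09 mg/L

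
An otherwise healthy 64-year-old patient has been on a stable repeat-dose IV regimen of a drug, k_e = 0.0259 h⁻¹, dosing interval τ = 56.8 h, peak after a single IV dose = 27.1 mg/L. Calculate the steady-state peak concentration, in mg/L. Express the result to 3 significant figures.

35.2 mg/L

e^(−kτ) = e^(−0.02590 × 56.8) = 0.2297
Accumulation ratio R = 1 / (1 − e^(−kτ)) = 1 / (1 − 0.2297) = 1.298
Steady-state peak = C₀ × R = 27.1 × 1.298 = 35.18 mg/L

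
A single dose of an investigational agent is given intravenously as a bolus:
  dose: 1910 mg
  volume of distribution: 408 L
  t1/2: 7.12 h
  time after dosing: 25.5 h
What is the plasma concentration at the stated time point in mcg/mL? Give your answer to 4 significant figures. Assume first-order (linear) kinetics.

C₀ = Dose / Vd = 1910 / 408 = 4.681 mg/L
k = ln2 / t½ = 0.693147 / 7.12 = 0.09735 h⁻¹
C = C₀ · e^(−k·t) = 4.681 × e^(−0.09735 × 25.5)
  = 4.681 × 0.08354 = 0.3911 mg/L
(0.3911 mg/L = 0.3911 mcg/mL)

0.3911 mcg/mL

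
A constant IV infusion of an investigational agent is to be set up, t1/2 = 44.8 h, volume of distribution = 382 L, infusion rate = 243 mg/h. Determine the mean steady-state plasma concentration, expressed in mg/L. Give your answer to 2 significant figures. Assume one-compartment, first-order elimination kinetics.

k = ln2 / t½ = 0.693147 / 44.8 = 0.01547 h⁻¹
CL = k × Vd = 0.01547 × 382 = 5.910 L/h
At steady state Css = R₀ / CL = 243 / 5.910 = 41.12 mg/L

41 mg/L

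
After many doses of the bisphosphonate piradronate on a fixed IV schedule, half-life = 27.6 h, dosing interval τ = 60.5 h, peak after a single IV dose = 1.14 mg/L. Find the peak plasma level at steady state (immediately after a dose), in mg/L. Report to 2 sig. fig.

1.5 mg/L

k = ln2 / t½ = 0.693147 / 27.6 = 0.02511 h⁻¹
e^(−kτ) = e^(−0.02511 × 60.5) = 0.2189
Accumulation ratio R = 1 / (1 − e^(−kτ)) = 1 / (1 − 0.2189) = 1.280
Steady-state peak = C₀ × R = 1.14 × 1.280 = 1.459 mg/L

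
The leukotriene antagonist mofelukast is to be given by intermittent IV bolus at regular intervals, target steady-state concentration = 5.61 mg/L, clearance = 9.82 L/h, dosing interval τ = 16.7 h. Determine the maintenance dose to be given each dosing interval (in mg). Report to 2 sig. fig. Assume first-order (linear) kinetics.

At steady state, Dose/τ = Css × CL.
Dose = Css × CL × τ = 5.61 × 9.820 × 16.7 = 920.0 mg

920 mg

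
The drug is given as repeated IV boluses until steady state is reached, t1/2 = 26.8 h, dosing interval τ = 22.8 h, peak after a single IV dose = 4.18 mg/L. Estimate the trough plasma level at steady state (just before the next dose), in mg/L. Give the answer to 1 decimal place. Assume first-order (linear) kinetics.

5.2 mg/L

k = ln2 / t½ = 0.693147 / 26.8 = 0.02586 h⁻¹
e^(−kτ) = e^(−0.02586 × 22.8) = 0.5545
Accumulation ratio R = 1 / (1 − e^(−kτ)) = 1 / (1 − 0.5545) = 2.245
Steady-state trough = C₀ × R × e^(−kτ) = 4.18 × 2.245 × 0.5545 = 5.203 mg/L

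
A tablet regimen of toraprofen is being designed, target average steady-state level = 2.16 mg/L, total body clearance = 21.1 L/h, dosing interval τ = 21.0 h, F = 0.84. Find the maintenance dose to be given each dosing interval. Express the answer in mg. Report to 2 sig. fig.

At steady state, F × (Dose/τ) = Css × CL.
Dose = Css × CL × τ / F = 2.16 × 21.10 × 21.0 / 0.84 = 1139 mg

1100 mg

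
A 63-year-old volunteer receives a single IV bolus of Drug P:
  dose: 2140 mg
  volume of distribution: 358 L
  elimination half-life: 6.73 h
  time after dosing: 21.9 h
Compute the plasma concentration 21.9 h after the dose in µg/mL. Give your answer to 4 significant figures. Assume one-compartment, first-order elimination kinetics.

C₀ = Dose / Vd = 2140 / 358 = 5.978 mg/L
k = ln2 / t½ = 0.693147 / 6.73 = 0.1030 h⁻¹
C = C₀ · e^(−k·t) = 5.978 × e^(−0.1030 × 21.9)
  = 5.978 × 0.1048 = 0.6265 mg/L
(0.6265 mg/L = 0.6265 µg/mL)

0.6265 µg/mL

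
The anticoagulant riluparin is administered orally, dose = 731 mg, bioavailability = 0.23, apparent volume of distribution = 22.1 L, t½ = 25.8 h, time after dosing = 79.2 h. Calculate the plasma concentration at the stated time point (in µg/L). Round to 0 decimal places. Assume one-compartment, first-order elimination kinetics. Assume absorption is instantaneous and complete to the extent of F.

Amount reaching circulation = F × Dose = 0.23 × 731.0 = 168.1 mg
C₀ = F·Dose / Vd = 168.1 / 22.1 = 7.606 mg/L
k = ln2 / t½ = 0.693147 / 25.8 = 0.02687 h⁻¹
C = C₀ · e^(−k·t) = 7.606 × e^(−0.02687 × 79.2)
  = 7.606 × 0.1191 = 0.9059 mg/L
Convert: 0.9059 mg/L × 1000 = 905.9 µg/L

906 µg/L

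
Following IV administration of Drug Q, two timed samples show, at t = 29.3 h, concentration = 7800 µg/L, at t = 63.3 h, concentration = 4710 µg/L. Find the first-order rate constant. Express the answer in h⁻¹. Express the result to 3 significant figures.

k = ln(C₁/C₂) / (t₂ − t₁) = ln(7800/4710) / (63.3 − 29.3)
  = 0.5044 / 34.00 = 0.01484 h⁻¹

0.0148 h⁻¹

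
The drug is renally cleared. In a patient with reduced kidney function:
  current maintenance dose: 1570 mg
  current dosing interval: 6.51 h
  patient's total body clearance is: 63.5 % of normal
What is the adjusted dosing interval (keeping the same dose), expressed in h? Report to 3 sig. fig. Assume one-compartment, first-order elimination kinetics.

10.3 h

To keep the same average steady-state level, dosing rate must scale with clearance.
CL ratio = 63.5 / 100 = 0.6350
New interval (same dose) = 6.51 / 0.6350 = 10.25 h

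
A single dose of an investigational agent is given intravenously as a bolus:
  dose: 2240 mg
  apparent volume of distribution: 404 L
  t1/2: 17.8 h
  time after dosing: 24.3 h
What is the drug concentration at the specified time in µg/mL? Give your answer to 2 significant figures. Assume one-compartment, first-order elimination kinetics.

C₀ = Dose / Vd = 2240 / 404 = 5.545 mg/L
k = ln2 / t½ = 0.693147 / 17.8 = 0.03894 h⁻¹
C = C₀ · e^(−k·t) = 5.545 × e^(−0.03894 × 24.3)
  = 5.545 × 0.3882 = 2.153 mg/L
(2.153 mg/L = 2.153 µg/mL)

2.2 µg/mL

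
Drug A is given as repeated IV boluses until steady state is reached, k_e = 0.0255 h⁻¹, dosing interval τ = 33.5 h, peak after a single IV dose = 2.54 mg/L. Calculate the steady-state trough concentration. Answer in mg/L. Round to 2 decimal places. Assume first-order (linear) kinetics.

e^(−kτ) = e^(−0.02550 × 33.5) = 0.4256
Accumulation ratio R = 1 / (1 − e^(−kτ)) = 1 / (1 − 0.4256) = 1.741
Steady-state trough = C₀ × R × e^(−kτ) = 2.54 × 1.741 × 0.4256 = 1.882 mg/L

1.88 mg/L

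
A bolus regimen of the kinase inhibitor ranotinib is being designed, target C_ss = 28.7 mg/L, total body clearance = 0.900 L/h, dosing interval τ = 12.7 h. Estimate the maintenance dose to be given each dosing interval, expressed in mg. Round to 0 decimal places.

328 mg

At steady state, Dose/τ = Css × CL.
Dose = Css × CL × τ = 28.7 × 0.9000 × 12.7 = 328.0 mg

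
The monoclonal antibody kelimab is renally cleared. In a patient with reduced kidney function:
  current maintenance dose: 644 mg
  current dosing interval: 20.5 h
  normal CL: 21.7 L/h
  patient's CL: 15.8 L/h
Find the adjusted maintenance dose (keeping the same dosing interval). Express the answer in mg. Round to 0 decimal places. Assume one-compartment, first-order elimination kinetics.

469 mg

To keep the same average steady-state level, dosing rate must scale with clearance.
CL ratio = 15.8 / 21.7 = 0.7281
New dose (same interval) = 644 × 0.7281 = 468.9 mg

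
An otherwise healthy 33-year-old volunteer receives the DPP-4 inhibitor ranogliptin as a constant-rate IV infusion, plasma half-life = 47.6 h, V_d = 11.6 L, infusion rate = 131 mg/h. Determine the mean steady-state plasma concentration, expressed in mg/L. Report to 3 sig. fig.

k = ln2 / t½ = 0.693147 / 47.6 = 0.01456 h⁻¹
CL = k × Vd = 0.01456 × 11.6 = 0.1689 L/h
At steady state Css = R₀ / CL = 131 / 0.1689 = 775.6 mg/L

776 mg/L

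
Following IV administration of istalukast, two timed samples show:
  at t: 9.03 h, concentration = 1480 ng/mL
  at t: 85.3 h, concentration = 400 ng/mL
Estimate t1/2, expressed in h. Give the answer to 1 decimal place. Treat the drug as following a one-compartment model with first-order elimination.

40.4 h

k = ln(C₁/C₂) / (t₂ − t₁) = ln(1480/400) / (85.3 − 9.03)
  = 1.308 / 76.27 = 0.01715 h⁻¹
t½ = ln2 / k = 0.693147 / 0.01715 = 40.42 h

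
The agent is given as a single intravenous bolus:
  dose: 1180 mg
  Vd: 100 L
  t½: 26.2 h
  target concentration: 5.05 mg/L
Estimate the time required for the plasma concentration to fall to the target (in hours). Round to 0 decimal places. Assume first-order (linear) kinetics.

C₀ = Dose / Vd = 1180 / 100 = 11.80 mg/L
k = ln2 / t½ = 0.693147 / 26.2 = 0.02646 h⁻¹
t = ln(C₀ / C) / k = ln(11.80 / 5.05) / 0.02646
  = ln(2.337) / 0.02646 = 0.8489 / 0.02646 = 32.08 h

32 h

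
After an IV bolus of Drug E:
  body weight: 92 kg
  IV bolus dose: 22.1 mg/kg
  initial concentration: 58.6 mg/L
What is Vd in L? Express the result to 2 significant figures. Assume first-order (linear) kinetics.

35 L

Dose = 22.1 × 92 = 2033 mg
Vd = Dose / C₀ = 2033 / 58.6 = 34.69 L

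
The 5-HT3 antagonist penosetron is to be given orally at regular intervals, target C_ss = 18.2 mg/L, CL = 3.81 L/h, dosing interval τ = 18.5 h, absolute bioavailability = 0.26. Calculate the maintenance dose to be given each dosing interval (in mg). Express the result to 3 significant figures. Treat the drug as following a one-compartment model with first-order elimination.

At steady state, F × (Dose/τ) = Css × CL.
Dose = Css × CL × τ / F = 18.2 × 3.810 × 18.5 / 0.26 = 4934 mg

4930 mg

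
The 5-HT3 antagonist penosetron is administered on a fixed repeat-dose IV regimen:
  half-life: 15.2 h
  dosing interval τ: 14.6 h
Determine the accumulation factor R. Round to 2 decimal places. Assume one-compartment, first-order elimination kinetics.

k = ln2 / t½ = 0.693147 / 15.2 = 0.04560 h⁻¹
e^(−kτ) = e^(−0.04560 × 14.6) = 0.5139
Accumulation ratio R = 1 / (1 − e^(−kτ)) = 1 / (1 − 0.5139) = 2.057

2.06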